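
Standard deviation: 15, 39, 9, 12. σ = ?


Mean = 18.7500
Variance = 141.1875
SD = sqrt(141.1875) = 11.8822

SD = 11.8822


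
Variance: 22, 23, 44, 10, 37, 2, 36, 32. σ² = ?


Mean = 25.7500
Squared deviations: 14.0625, 7.5625, 333.0625, 248.0625, 126.5625, 564.0625, 105.0625, 39.0625
Sum = 1437.5000
Variance = 1437.5000/8 = 179.6875

Variance = 179.6875


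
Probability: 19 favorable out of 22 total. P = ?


P = 19/22 = 0.8636

P = 0.8636


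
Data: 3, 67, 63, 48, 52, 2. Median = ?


Sorted: 2, 3, 48, 52, 63, 67
n = 6 (even)
Middle values: 48 and 52
Median = (48+52)/2 = 50.0000

Median = 50.0000


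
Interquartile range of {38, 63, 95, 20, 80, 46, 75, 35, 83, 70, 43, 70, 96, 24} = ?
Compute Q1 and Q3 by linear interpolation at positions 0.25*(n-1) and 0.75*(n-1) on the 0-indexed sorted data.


Sorted: 20, 24, 35, 38, 43, 46, 63, 70, 70, 75, 80, 83, 95, 96
Q1 (25th %ile) = 39.2500
Q3 (75th %ile) = 78.7500
IQR = 78.7500 - 39.2500 = 39.5000

IQR = 39.5000


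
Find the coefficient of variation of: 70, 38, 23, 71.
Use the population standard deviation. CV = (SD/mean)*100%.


Mean = 50.5000
SD = 20.6942
CV = (20.6942/50.5000)*100 = 40.9786%

CV = 40.9786%


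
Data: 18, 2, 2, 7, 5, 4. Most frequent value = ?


Frequencies: 2:2, 4:1, 5:1, 7:1, 18:1
Max frequency = 2
Mode = 2

Mode = 2


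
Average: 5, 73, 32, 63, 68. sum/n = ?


Sum = 5 + 73 + 32 + 63 + 68 = 241
n = 5
Mean = 241/5 = 48.2000

Mean = 48.2000


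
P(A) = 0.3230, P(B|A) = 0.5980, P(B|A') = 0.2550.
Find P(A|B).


P(B) = P(B|A)*P(A) + P(B|A')*P(A')
= 0.5980*0.3230 + 0.2550*0.6770
= 0.193154 + 0.172635 = 0.365789
P(A|B) = 0.193154/0.365789 = 0.5280

P(A|B) = 0.5280


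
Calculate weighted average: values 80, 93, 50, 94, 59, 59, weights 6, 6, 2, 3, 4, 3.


Numerator = 80*6 + 93*6 + 50*2 + 94*3 + 59*4 + 59*3 = 1833
Denominator = 6 + 6 + 2 + 3 + 4 + 3 = 24
WM = 1833/24 = 76.3750

WM = 76.3750


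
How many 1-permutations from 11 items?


P(11,1) = 11!/10!
= 39916800/3628800
= 11

P(11,1) = 11


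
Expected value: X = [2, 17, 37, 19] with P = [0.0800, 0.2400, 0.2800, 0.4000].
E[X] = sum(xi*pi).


E[X] = 2*0.0800 + 17*0.2400 + 37*0.2800 + 19*0.4000
= 0.1600 + 4.0800 + 10.3600 + 7.6000
= 22.2000

E[X] = 22.2000


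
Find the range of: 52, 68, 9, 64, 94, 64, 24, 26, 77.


Max = 94, Min = 9
Range = 94 - 9 = 85

Range = 85


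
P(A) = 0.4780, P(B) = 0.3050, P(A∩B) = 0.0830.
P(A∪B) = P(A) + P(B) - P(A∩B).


P(A∪B) = 0.4780 + 0.3050 - 0.0830
= 0.7830 - 0.0830
= 0.7000

P(A∪B) = 0.7000


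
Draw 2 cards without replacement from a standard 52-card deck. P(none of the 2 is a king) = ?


P(no kings) = (48/52) × (47/51)
= 0.8507

P = 0.8507


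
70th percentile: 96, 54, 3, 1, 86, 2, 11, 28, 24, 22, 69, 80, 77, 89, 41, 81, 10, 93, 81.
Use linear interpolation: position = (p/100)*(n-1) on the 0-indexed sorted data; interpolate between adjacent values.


Sorted: 1, 2, 3, 10, 11, 22, 24, 28, 41, 54, 69, 77, 80, 81, 81, 86, 89, 93, 96
n = 19
Index = 70/100 * 18 = 12.6000
Lower = data[12] = 80, Upper = data[13] = 81
P70 = 80 + 0.6000*(1) = 80.6000

P70 = 80.6000


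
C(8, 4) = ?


C(8,4) = 8!/(4! × 4!)
= 40320/(24 × 24)
= 70

C(8,4) = 70


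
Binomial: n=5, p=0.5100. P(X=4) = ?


C(5,4) = 5
p^4 = 0.067652
(1-p)^1 = 0.490000
P = 5 * 0.067652 * 0.490000 = 0.1657

P(X=4) = 0.1657


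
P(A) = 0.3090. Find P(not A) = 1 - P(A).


P(not A) = 1 - 0.3090 = 0.6910

P(not A) = 0.6910


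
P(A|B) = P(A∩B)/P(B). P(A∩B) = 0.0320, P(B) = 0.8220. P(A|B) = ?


P(A|B) = 0.0320/0.8220 = 0.0389

P(A|B) = 0.0389


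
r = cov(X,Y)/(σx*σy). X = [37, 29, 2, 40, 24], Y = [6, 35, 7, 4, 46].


Mean X = 26.4000, Mean Y = 19.6000
SD X = 13.455111, SD Y = 17.442477
Cov = -14.440000
r = -14.440000/(13.455111*17.442477) = -0.0615

r = -0.0615


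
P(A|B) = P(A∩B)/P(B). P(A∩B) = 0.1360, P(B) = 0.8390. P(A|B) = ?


P(A|B) = 0.1360/0.8390 = 0.1621

P(A|B) = 0.1621


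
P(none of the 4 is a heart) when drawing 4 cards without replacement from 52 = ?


P(no hearts) = (39/52) × (38/51) × (37/50) × (36/49)
= 0.3038

P = 0.3038


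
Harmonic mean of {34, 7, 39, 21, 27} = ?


Sum of reciprocals = 1/34 + 1/7 + 1/39 + 1/21 + 1/27 = 0.282566
HM = 5/0.282566 = 17.6950

HM = 17.6950


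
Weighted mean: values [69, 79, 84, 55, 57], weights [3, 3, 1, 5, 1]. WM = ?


Numerator = 69*3 + 79*3 + 84*1 + 55*5 + 57*1 = 860
Denominator = 3 + 3 + 1 + 5 + 1 = 13
WM = 860/13 = 66.1538

WM = 66.1538


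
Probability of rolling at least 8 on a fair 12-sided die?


Favorable outcomes (roll ≥ 8): 5
Total outcomes = 12
P = 5/12 = 0.4167

P = 0.4167


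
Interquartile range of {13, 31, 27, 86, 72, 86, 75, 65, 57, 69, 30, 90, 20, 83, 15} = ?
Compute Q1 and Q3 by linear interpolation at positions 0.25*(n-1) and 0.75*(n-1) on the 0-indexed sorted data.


Sorted: 13, 15, 20, 27, 30, 31, 57, 65, 69, 72, 75, 83, 86, 86, 90
Q1 (25th %ile) = 28.5000
Q3 (75th %ile) = 79.0000
IQR = 79.0000 - 28.5000 = 50.5000

IQR = 50.5000


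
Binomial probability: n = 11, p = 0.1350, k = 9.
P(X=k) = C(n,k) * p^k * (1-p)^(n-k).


C(11,9) = 55
p^9 = 1.489375e-08
(1-p)^2 = 0.748225
P = 55 * 1.489375e-08 * 0.748225 = 6.1291e-07

P(X=9) = 6.1291e-07


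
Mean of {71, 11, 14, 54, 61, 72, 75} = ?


Sum = 71 + 11 + 14 + 54 + 61 + 72 + 75 = 358
n = 7
Mean = 358/7 = 51.1429

Mean = 51.1429


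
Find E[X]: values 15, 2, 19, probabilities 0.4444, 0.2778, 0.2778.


E[X] = 15*0.4444 + 2*0.2778 + 19*0.2778
= 6.6660 + 0.5556 + 5.2782
= 12.4998

E[X] = 12.4998


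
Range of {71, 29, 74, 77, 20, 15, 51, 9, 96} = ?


Max = 96, Min = 9
Range = 96 - 9 = 87

Range = 87


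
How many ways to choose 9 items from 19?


C(19,9) = 19!/(9! × 10!)
= 121645100408832000/(362880 × 3628800)
= 92378

C(19,9) = 92378


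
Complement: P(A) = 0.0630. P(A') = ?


P(not A) = 1 - 0.0630 = 0.9370

P(not A) = 0.9370


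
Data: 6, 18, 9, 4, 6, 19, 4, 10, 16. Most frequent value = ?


Frequencies: 4:2, 6:2, 9:1, 10:1, 16:1, 18:1, 19:1
Max frequency = 2
Mode = 4, 6

Mode = 4, 6


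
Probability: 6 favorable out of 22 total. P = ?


P = 6/22 = 0.2727

P = 0.2727


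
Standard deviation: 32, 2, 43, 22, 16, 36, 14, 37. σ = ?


Mean = 25.2500
Variance = 172.1875
SD = sqrt(172.1875) = 13.1220

SD = 13.1220


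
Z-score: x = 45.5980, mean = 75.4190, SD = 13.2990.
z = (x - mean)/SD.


z = (45.5980 - 75.4190)/13.2990
= -29.8210/13.2990
= -2.2423

z = -2.2423


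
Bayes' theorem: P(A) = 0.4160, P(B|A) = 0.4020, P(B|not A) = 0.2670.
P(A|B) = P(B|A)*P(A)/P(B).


P(B) = P(B|A)*P(A) + P(B|A')*P(A')
= 0.4020*0.4160 + 0.2670*0.5840
= 0.167232 + 0.155928 = 0.323160
P(A|B) = 0.167232/0.323160 = 0.5175

P(A|B) = 0.5175


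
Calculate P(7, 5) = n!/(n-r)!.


P(7,5) = 7!/2!
= 5040/2
= 2520

P(7,5) = 2520


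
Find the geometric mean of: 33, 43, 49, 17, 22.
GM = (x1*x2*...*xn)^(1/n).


Product = 33 × 43 × 49 × 17 × 22 = 26004594
GM = 26004594^(1/5) = 30.4096

GM = 30.4096


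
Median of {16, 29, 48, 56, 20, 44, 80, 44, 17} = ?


Sorted: 16, 17, 20, 29, 44, 44, 48, 56, 80
n = 9 (odd)
Middle value = 44

Median = 44


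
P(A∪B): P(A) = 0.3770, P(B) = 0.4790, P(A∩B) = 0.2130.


P(A∪B) = 0.3770 + 0.4790 - 0.2130
= 0.8560 - 0.2130
= 0.6430

P(A∪B) = 0.6430


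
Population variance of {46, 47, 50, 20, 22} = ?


Mean = 37.0000
Squared deviations: 81.0000, 100.0000, 169.0000, 289.0000, 225.0000
Sum = 864.0000
Variance = 864.0000/5 = 172.8000

Variance = 172.8000


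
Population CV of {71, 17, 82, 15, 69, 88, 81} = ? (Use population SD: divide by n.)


Mean = 60.4286
SD = 28.7445
CV = (28.7445/60.4286)*100 = 47.5677%

CV = 47.5677%


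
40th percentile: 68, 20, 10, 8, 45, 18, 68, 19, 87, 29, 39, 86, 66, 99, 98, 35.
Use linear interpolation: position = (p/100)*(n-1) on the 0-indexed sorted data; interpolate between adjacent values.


Sorted: 8, 10, 18, 19, 20, 29, 35, 39, 45, 66, 68, 68, 86, 87, 98, 99
n = 16
Index = 40/100 * 15 = 6.0000
Lower = data[6] = 35, Upper = data[7] = 39
P40 = 35 + 0*(4) = 35.0000

P40 = 35.0000


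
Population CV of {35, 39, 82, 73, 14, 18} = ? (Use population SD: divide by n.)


Mean = 43.5000
SD = 25.7083
CV = (25.7083/43.5000)*100 = 59.0995%

CV = 59.0995%


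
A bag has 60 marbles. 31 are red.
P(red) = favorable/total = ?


P = 31/60 = 0.5167

P = 0.5167


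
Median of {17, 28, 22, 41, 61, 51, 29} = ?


Sorted: 17, 22, 28, 29, 41, 51, 61
n = 7 (odd)
Middle value = 29

Median = 29


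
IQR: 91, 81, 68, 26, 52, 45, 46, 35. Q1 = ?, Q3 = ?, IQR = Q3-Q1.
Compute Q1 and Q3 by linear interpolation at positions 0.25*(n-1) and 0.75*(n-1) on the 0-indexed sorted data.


Sorted: 26, 35, 45, 46, 52, 68, 81, 91
Q1 (25th %ile) = 42.5000
Q3 (75th %ile) = 71.2500
IQR = 71.2500 - 42.5000 = 28.7500

IQR = 28.7500


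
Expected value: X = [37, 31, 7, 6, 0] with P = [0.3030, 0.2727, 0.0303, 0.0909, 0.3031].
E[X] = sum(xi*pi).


E[X] = 37*0.3030 + 31*0.2727 + 7*0.0303 + 6*0.0909 + 0*0.3031
= 11.2110 + 8.4537 + 0.2121 + 0.5454 + 0
= 20.4222

E[X] = 20.4222


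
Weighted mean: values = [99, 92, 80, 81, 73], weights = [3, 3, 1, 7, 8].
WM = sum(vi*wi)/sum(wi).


Numerator = 99*3 + 92*3 + 80*1 + 81*7 + 73*8 = 1804
Denominator = 3 + 3 + 1 + 7 + 8 = 22
WM = 1804/22 = 82.0000

WM = 82.0000


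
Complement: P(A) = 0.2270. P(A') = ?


P(not A) = 1 - 0.2270 = 0.7730

P(not A) = 0.7730


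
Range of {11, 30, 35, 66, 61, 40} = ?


Max = 66, Min = 11
Range = 66 - 11 = 55

Range = 55


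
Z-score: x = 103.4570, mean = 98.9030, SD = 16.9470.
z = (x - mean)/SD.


z = (103.4570 - 98.9030)/16.9470
= 4.5540/16.9470
= 0.2687

z = 0.2687


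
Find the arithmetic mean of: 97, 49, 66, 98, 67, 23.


Sum = 97 + 49 + 66 + 98 + 67 + 23 = 400
n = 6
Mean = 400/6 = 66.6667

Mean = 66.6667


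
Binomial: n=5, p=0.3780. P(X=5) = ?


C(5,5) = 1
p^5 = 0.007717
(1-p)^0 = 1.000000
P = 1 * 0.007717 * 1.000000 = 0.0077

P(X=5) = 0.0077


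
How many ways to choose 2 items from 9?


C(9,2) = 9!/(2! × 7!)
= 362880/(2 × 5040)
= 36

C(9,2) = 36


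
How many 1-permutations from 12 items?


P(12,1) = 12!/11!
= 479001600/39916800
= 12

P(12,1) = 12


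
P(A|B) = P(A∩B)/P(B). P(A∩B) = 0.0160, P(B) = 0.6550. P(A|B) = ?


P(A|B) = 0.0160/0.6550 = 0.0244

P(A|B) = 0.0244


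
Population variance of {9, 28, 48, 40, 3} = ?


Mean = 25.6000
Squared deviations: 275.5600, 5.7600, 501.7600, 207.3600, 510.7600
Sum = 1501.2000
Variance = 1501.2000/5 = 300.2400

Variance = 300.2400


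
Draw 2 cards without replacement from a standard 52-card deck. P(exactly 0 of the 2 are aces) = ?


Hypergeometric: P(X=0) = C(4,0)·C(48,2) / C(52,2)
= 1 × 1128 / 1326
= 1128/1326 = 0.8507

P = 0.8507


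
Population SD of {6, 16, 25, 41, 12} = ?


Mean = 20.0000
Variance = 148.4000
SD = sqrt(148.4000) = 12.1820

SD = 12.1820


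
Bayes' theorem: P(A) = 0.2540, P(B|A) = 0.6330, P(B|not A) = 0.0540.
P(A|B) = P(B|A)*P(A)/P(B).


P(B) = P(B|A)*P(A) + P(B|A')*P(A')
= 0.6330*0.2540 + 0.0540*0.7460
= 0.160782 + 0.040284 = 0.201066
P(A|B) = 0.160782/0.201066 = 0.7996

P(A|B) = 0.7996


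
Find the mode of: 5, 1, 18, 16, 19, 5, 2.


Frequencies: 1:1, 2:1, 5:2, 16:1, 18:1, 19:1
Max frequency = 2
Mode = 5

Mode = 5


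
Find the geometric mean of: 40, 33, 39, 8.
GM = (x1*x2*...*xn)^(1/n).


Product = 40 × 33 × 39 × 8 = 411840
GM = 411840^(1/4) = 25.3327

GM = 25.3327


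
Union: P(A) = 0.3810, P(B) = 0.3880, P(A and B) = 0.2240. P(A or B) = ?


P(A∪B) = 0.3810 + 0.3880 - 0.2240
= 0.7690 - 0.2240
= 0.5450

P(A∪B) = 0.5450


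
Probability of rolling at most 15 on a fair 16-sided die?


Favorable outcomes (roll ≤ 15): 15
Total outcomes = 16
P = 15/16 = 0.9375

P = 0.9375


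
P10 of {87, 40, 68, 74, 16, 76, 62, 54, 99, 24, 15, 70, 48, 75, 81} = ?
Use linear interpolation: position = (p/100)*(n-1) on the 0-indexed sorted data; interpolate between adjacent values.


Sorted: 15, 16, 24, 40, 48, 54, 62, 68, 70, 74, 75, 76, 81, 87, 99
n = 15
Index = 10/100 * 14 = 1.4000
Lower = data[1] = 16, Upper = data[2] = 24
P10 = 16 + 0.4000*(8) = 19.2000

P10 = 19.2000


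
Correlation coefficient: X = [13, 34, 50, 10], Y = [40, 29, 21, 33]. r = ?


Mean X = 26.7500, Mean Y = 30.7500
SD X = 16.299923, SD Y = 6.869316
Cov = -101.062500
r = -101.062500/(16.299923*6.869316) = -0.9026

r = -0.9026


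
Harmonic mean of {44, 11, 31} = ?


Sum of reciprocals = 1/44 + 1/11 + 1/31 = 0.145894
HM = 3/0.145894 = 20.5628

HM = 20.5628


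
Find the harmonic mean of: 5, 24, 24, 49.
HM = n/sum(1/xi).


Sum of reciprocals = 1/5 + 1/24 + 1/24 + 1/49 = 0.303741
HM = 4/0.303741 = 13.1691

HM = 13.1691


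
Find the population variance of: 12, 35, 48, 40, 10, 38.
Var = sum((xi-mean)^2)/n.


Mean = 30.5000
Squared deviations: 342.2500, 20.2500, 306.2500, 90.2500, 420.2500, 56.2500
Sum = 1235.5000
Variance = 1235.5000/6 = 205.9167

Variance = 205.9167


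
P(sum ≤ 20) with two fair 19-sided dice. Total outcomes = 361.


Total outcomes = 19×19 = 361
Favorable (sum ≤ 20): 190
P = 190/361 = 0.5263

P = 0.5263


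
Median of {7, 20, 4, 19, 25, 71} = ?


Sorted: 4, 7, 19, 20, 25, 71
n = 6 (even)
Middle values: 19 and 20
Median = (19+20)/2 = 19.5000

Median = 19.5000


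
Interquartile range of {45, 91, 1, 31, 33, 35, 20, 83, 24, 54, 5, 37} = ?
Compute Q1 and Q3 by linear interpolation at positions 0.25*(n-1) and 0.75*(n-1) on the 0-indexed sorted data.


Sorted: 1, 5, 20, 24, 31, 33, 35, 37, 45, 54, 83, 91
Q1 (25th %ile) = 23.0000
Q3 (75th %ile) = 47.2500
IQR = 47.2500 - 23.0000 = 24.2500

IQR = 24.2500


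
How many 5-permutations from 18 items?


P(18,5) = 18!/13!
= 6402373705728000/6227020800
= 1028160

P(18,5) = 1028160


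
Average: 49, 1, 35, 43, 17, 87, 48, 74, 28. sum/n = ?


Sum = 49 + 1 + 35 + 43 + 17 + 87 + 48 + 74 + 28 = 382
n = 9
Mean = 382/9 = 42.4444

Mean = 42.4444


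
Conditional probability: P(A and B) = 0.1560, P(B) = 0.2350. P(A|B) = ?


P(A|B) = 0.1560/0.2350 = 0.6638

P(A|B) = 0.6638


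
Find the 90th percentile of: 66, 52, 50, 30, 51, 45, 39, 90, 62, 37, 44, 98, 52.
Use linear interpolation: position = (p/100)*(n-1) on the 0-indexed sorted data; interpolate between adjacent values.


Sorted: 30, 37, 39, 44, 45, 50, 51, 52, 52, 62, 66, 90, 98
n = 13
Index = 90/100 * 12 = 10.8000
Lower = data[10] = 66, Upper = data[11] = 90
P90 = 66 + 0.8000*(24) = 85.2000

P90 = 85.2000


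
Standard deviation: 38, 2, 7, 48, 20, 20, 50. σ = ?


Mean = 26.4286
Variance = 315.9592
SD = sqrt(315.9592) = 17.7752

SD = 17.7752


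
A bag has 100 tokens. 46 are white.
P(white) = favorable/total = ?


P = 46/100 = 0.4600

P = 0.4600


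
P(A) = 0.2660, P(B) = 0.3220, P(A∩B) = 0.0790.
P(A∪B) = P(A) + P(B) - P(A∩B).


P(A∪B) = 0.2660 + 0.3220 - 0.0790
= 0.5880 - 0.0790
= 0.5090

P(A∪B) = 0.5090


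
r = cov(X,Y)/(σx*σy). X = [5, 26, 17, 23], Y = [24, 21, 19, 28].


Mean X = 17.7500, Mean Y = 23.0000
SD X = 8.042854, SD Y = 3.391165
Cov = 0
r = 0/(8.042854*3.391165) = 0

r = 0


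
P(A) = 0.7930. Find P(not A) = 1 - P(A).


P(not A) = 1 - 0.7930 = 0.2070

P(not A) = 0.2070


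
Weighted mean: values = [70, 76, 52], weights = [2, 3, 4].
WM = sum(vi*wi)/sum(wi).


Numerator = 70*2 + 76*3 + 52*4 = 576
Denominator = 2 + 3 + 4 = 9
WM = 576/9 = 64.0000

WM = 64.0000


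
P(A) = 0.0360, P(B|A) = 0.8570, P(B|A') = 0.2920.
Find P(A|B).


P(B) = P(B|A)*P(A) + P(B|A')*P(A')
= 0.8570*0.0360 + 0.2920*0.9640
= 0.030852 + 0.281488 = 0.312340
P(A|B) = 0.030852/0.312340 = 0.0988

P(A|B) = 0.0988


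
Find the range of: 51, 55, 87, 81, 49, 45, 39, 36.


Max = 87, Min = 36
Range = 87 - 36 = 51

Range = 51


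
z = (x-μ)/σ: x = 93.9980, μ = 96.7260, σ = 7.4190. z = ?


z = (93.9980 - 96.7260)/7.4190
= -2.7280/7.4190
= -0.3677

z = -0.3677


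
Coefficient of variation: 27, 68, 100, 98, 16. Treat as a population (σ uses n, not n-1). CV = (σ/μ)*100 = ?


Mean = 61.8000
SD = 34.9766
CV = (34.9766/61.8000)*100 = 56.5964%

CV = 56.5964%


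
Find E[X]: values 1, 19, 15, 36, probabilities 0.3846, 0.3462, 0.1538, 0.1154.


E[X] = 1*0.3846 + 19*0.3462 + 15*0.1538 + 36*0.1154
= 0.3846 + 6.5778 + 2.3070 + 4.1544
= 13.4238

E[X] = 13.4238


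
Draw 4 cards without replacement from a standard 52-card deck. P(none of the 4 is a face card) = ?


P(no face cards) = (40/52) × (39/51) × (38/50) × (37/49)
= 0.3376

P = 0.3376


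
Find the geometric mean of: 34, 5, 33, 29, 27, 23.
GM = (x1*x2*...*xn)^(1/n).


Product = 34 × 5 × 33 × 29 × 27 × 23 = 101030490
GM = 101030490^(1/6) = 21.5812

GM = 21.5812


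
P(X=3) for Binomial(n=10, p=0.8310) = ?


C(10,3) = 120
p^3 = 0.573856
(1-p)^7 = 3.937376e-06
P = 120 * 0.573856 * 3.937376e-06 = 0.0003

P(X=3) = 0.0003


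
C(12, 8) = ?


C(12,8) = 12!/(8! × 4!)
= 479001600/(40320 × 24)
= 495

C(12,8) = 495


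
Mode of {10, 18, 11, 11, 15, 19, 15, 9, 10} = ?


Frequencies: 9:1, 10:2, 11:2, 15:2, 18:1, 19:1
Max frequency = 2
Mode = 10, 11, 15

Mode = 10, 11, 15


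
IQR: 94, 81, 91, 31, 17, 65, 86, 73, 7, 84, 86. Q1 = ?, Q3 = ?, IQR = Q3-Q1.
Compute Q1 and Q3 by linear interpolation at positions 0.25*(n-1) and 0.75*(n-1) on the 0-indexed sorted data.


Sorted: 7, 17, 31, 65, 73, 81, 84, 86, 86, 91, 94
Q1 (25th %ile) = 48.0000
Q3 (75th %ile) = 86.0000
IQR = 86.0000 - 48.0000 = 38.0000

IQR = 38.0000


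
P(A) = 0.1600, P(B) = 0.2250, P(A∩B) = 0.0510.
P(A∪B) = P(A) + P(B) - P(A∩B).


P(A∪B) = 0.1600 + 0.2250 - 0.0510
= 0.3850 - 0.0510
= 0.3340

P(A∪B) = 0.3340


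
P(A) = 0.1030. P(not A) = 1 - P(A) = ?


P(not A) = 1 - 0.1030 = 0.8970

P(not A) = 0.8970


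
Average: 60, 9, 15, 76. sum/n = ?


Sum = 60 + 9 + 15 + 76 = 160
n = 4
Mean = 160/4 = 40.0000

Mean = 40.0000


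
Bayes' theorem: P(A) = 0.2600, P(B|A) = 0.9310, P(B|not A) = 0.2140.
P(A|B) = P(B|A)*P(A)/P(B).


P(B) = P(B|A)*P(A) + P(B|A')*P(A')
= 0.9310*0.2600 + 0.2140*0.7400
= 0.242060 + 0.158360 = 0.400420
P(A|B) = 0.242060/0.400420 = 0.6045

P(A|B) = 0.6045


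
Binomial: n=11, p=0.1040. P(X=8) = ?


C(11,8) = 165
p^8 = 1.368569e-08
(1-p)^3 = 0.719323
P = 165 * 1.368569e-08 * 0.719323 = 1.6243e-06

P(X=8) = 1.6243e-06


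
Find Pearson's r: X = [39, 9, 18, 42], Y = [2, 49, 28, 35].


Mean X = 27.0000, Mean Y = 28.5000
SD X = 13.910428, SD Y = 17.066048
Cov = -146.250000
r = -146.250000/(13.910428*17.066048) = -0.6161

r = -0.6161


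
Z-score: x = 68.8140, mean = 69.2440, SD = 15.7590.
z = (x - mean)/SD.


z = (68.8140 - 69.2440)/15.7590
= -0.4300/15.7590
= -0.0273

z = -0.0273


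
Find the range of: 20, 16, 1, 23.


Max = 23, Min = 1
Range = 23 - 1 = 22

Range = 22


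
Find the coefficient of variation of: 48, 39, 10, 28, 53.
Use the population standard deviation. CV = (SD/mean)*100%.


Mean = 35.6000
SD = 15.3701
CV = (15.3701/35.6000)*100 = 43.1744%

CV = 43.1744%


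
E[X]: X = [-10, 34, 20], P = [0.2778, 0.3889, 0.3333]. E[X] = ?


E[X] = -10*0.2778 + 34*0.3889 + 20*0.3333
= -2.7780 + 13.2226 + 6.6660
= 17.1106

E[X] = 17.1106


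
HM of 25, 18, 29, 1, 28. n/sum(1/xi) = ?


Sum of reciprocals = 1/25 + 1/18 + 1/29 + 1/1 + 1/28 = 1.165753
HM = 5/1.165753 = 4.2891

HM = 4.2891


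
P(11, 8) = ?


P(11,8) = 11!/3!
= 39916800/6
= 6652800

P(11,8) = 6652800


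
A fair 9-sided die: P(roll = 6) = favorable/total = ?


Favorable outcomes (roll = 6): 1
Total outcomes = 9
P = 1/9 = 0.1111

P = 0.1111


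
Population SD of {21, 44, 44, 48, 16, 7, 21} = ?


Mean = 28.7143
Variance = 227.3469
SD = sqrt(227.3469) = 15.0780

SD = 15.0780


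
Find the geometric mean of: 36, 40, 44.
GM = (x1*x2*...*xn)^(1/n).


Product = 36 × 40 × 44 = 63360
GM = 63360^(1/3) = 39.8662

GM = 39.8662


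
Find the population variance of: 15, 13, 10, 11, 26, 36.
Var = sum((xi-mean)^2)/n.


Mean = 18.5000
Squared deviations: 12.2500, 30.2500, 72.2500, 56.2500, 56.2500, 306.2500
Sum = 533.5000
Variance = 533.5000/6 = 88.9167

Variance = 88.9167


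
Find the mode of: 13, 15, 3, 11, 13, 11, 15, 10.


Frequencies: 3:1, 10:1, 11:2, 13:2, 15:2
Max frequency = 2
Mode = 11, 13, 15

Mode = 11, 13, 15


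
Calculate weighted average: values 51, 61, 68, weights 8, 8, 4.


Numerator = 51*8 + 61*8 + 68*4 = 1168
Denominator = 8 + 8 + 4 = 20
WM = 1168/20 = 58.4000

WM = 58.4000


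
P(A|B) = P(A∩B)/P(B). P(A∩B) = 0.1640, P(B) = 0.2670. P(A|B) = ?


P(A|B) = 0.1640/0.2670 = 0.6142

P(A|B) = 0.6142


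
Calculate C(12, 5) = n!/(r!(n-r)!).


C(12,5) = 12!/(5! × 7!)
= 479001600/(120 × 5040)
= 792

C(12,5) = 792


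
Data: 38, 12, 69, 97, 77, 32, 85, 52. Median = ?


Sorted: 12, 32, 38, 52, 69, 77, 85, 97
n = 8 (even)
Middle values: 52 and 69
Median = (52+69)/2 = 60.5000

Median = 60.5000


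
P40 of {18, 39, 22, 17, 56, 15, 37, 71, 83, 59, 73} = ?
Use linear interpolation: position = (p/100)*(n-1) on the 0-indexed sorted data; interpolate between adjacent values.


Sorted: 15, 17, 18, 22, 37, 39, 56, 59, 71, 73, 83
n = 11
Index = 40/100 * 10 = 4.0000
Lower = data[4] = 37, Upper = data[5] = 39
P40 = 37 + 0*(2) = 37.0000

P40 = 37.0000


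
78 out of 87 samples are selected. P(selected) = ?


P = 78/87 = 0.8966

P = 0.8966


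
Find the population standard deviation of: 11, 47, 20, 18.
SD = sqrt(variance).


Mean = 24.0000
Variance = 187.5000
SD = sqrt(187.5000) = 13.6931

SD = 13.6931


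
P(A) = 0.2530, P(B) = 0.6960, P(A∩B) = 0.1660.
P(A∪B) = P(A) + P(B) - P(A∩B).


P(A∪B) = 0.2530 + 0.6960 - 0.1660
= 0.9490 - 0.1660
= 0.7830

P(A∪B) = 0.7830


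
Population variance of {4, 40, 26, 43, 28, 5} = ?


Mean = 24.3333
Squared deviations: 413.4444, 245.4444, 2.7778, 348.4444, 13.4444, 373.7778
Sum = 1397.3333
Variance = 1397.3333/6 = 232.8889

Variance = 232.8889


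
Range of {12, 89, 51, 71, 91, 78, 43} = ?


Max = 91, Min = 12
Range = 91 - 12 = 79

Range = 79


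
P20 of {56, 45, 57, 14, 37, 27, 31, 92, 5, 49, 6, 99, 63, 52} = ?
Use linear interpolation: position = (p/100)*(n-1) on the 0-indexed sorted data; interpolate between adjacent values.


Sorted: 5, 6, 14, 27, 31, 37, 45, 49, 52, 56, 57, 63, 92, 99
n = 14
Index = 20/100 * 13 = 2.6000
Lower = data[2] = 14, Upper = data[3] = 27
P20 = 14 + 0.6000*(13) = 21.8000

P20 = 21.8000


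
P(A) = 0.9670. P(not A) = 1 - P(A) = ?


P(not A) = 1 - 0.9670 = 0.0330

P(not A) = 0.0330


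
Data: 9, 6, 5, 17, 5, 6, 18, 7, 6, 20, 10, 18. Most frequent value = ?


Frequencies: 5:2, 6:3, 7:1, 9:1, 10:1, 17:1, 18:2, 20:1
Max frequency = 3
Mode = 6

Mode = 6


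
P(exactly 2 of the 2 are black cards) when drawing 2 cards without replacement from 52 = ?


Hypergeometric: P(X=2) = C(26,2)·C(26,0) / C(52,2)
= 325 × 1 / 1326
= 325/1326 = 0.2451

P = 0.2451


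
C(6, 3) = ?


C(6,3) = 6!/(3! × 3!)
= 720/(6 × 6)
= 20

C(6,3) = 20


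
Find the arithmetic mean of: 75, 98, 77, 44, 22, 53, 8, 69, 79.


Sum = 75 + 98 + 77 + 44 + 22 + 53 + 8 + 69 + 79 = 525
n = 9
Mean = 525/9 = 58.3333

Mean = 58.3333


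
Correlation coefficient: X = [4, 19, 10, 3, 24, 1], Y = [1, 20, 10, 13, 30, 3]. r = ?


Mean X = 10.1667, Mean Y = 12.8333
SD X = 8.591016, SD Y = 9.923317
Cov = 77.194444
r = 77.194444/(8.591016*9.923317) = 0.9055

r = 0.9055


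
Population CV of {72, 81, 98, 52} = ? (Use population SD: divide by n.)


Mean = 75.7500
SD = 16.5888
CV = (16.5888/75.7500)*100 = 21.8994%

CV = 21.8994%


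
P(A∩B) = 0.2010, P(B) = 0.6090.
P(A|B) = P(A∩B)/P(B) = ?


P(A|B) = 0.2010/0.6090 = 0.3300

P(A|B) = 0.3300


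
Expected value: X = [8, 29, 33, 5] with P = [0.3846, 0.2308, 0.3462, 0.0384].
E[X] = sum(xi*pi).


E[X] = 8*0.3846 + 29*0.2308 + 33*0.3462 + 5*0.0384
= 3.0768 + 6.6932 + 11.4246 + 0.1920
= 21.3866

E[X] = 21.3866


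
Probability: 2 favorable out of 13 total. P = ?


P = 2/13 = 0.1538

P = 0.1538


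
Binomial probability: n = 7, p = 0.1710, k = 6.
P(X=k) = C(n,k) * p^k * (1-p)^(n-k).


C(7,6) = 7
p^6 = 2.500211e-05
(1-p)^1 = 0.829000
P = 7 * 2.500211e-05 * 0.829000 = 0.0001

P(X=6) = 0.0001


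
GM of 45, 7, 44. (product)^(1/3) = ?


Product = 45 × 7 × 44 = 13860
GM = 13860^(1/3) = 24.0208

GM = 24.0208


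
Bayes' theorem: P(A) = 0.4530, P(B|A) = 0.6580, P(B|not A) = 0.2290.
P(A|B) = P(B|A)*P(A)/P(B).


P(B) = P(B|A)*P(A) + P(B|A')*P(A')
= 0.6580*0.4530 + 0.2290*0.5470
= 0.298074 + 0.125263 = 0.423337
P(A|B) = 0.298074/0.423337 = 0.7041

P(A|B) = 0.7041


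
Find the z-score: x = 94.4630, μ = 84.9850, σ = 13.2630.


z = (94.4630 - 84.9850)/13.2630
= 9.4780/13.2630
= 0.7146

z = 0.7146


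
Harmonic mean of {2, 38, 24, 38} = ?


Sum of reciprocals = 1/2 + 1/38 + 1/24 + 1/38 = 0.594298
HM = 4/0.594298 = 6.7306

HM = 6.7306


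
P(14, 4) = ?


P(14,4) = 14!/10!
= 87178291200/3628800
= 24024

P(14,4) = 24024


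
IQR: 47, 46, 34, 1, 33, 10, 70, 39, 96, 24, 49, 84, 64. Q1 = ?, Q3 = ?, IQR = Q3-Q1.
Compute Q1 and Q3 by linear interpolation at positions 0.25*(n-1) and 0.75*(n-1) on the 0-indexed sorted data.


Sorted: 1, 10, 24, 33, 34, 39, 46, 47, 49, 64, 70, 84, 96
Q1 (25th %ile) = 33.0000
Q3 (75th %ile) = 64.0000
IQR = 64.0000 - 33.0000 = 31.0000

IQR = 31.0000


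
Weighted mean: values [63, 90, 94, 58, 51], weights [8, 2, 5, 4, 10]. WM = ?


Numerator = 63*8 + 90*2 + 94*5 + 58*4 + 51*10 = 1896
Denominator = 8 + 2 + 5 + 4 + 10 = 29
WM = 1896/29 = 65.3793

WM = 65.3793


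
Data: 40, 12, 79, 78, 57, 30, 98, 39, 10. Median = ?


Sorted: 10, 12, 30, 39, 40, 57, 78, 79, 98
n = 9 (odd)
Middle value = 40

Median = 40


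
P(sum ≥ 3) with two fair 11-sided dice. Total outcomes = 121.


Total outcomes = 11×11 = 121
Favorable (sum ≥ 3): 120
P = 120/121 = 0.9917

P = 0.9917


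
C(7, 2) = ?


C(7,2) = 7!/(2! × 5!)
= 5040/(2 × 120)
= 21

C(7,2) = 21


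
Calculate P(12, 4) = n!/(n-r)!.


P(12,4) = 12!/8!
= 479001600/40320
= 11880

P(12,4) = 11880


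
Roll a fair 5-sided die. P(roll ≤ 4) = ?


Favorable outcomes (roll ≤ 4): 4
Total outcomes = 5
P = 4/5 = 0.8000

P = 0.8000


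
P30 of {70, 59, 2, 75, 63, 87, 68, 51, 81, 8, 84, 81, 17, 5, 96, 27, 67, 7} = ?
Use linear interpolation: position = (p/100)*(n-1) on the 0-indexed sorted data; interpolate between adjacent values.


Sorted: 2, 5, 7, 8, 17, 27, 51, 59, 63, 67, 68, 70, 75, 81, 81, 84, 87, 96
n = 18
Index = 30/100 * 17 = 5.1000
Lower = data[5] = 27, Upper = data[6] = 51
P30 = 27 + 0.1000*(24) = 29.4000

P30 = 29.4000


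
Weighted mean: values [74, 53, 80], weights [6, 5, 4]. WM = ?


Numerator = 74*6 + 53*5 + 80*4 = 1029
Denominator = 6 + 5 + 4 = 15
WM = 1029/15 = 68.6000

WM = 68.6000


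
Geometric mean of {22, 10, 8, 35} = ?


Product = 22 × 10 × 8 × 35 = 61600
GM = 61600^(1/4) = 15.7542

GM = 15.7542


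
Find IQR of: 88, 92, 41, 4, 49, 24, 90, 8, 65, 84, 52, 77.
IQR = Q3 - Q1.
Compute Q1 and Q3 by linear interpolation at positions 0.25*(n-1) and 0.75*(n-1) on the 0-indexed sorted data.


Sorted: 4, 8, 24, 41, 49, 52, 65, 77, 84, 88, 90, 92
Q1 (25th %ile) = 36.7500
Q3 (75th %ile) = 85.0000
IQR = 85.0000 - 36.7500 = 48.2500

IQR = 48.2500


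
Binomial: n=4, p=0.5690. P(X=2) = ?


C(4,2) = 6
p^2 = 0.323761
(1-p)^2 = 0.185761
P = 6 * 0.323761 * 0.185761 = 0.3609

P(X=2) = 0.3609


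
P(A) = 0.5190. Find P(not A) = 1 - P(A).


P(not A) = 1 - 0.5190 = 0.4810

P(not A) = 0.4810


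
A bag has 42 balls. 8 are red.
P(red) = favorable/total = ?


P = 8/42 = 0.1905

P = 0.1905


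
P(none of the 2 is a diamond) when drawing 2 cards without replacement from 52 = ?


P(no diamonds) = (39/52) × (38/51)
= 0.5588

P = 0.5588


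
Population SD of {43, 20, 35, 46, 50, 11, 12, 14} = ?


Mean = 28.8750
Variance = 235.1094
SD = sqrt(235.1094) = 15.3333

SD = 15.3333


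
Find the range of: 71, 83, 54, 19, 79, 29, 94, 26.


Max = 94, Min = 19
Range = 94 - 19 = 75

Range = 75


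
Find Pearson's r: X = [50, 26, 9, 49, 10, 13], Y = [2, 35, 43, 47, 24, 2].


Mean X = 26.1667, Mean Y = 25.5000
SD X = 17.410884, SD Y = 18.099263
Cov = -6.250000
r = -6.250000/(17.410884*18.099263) = -0.0198

r = -0.0198


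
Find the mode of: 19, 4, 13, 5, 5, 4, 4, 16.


Frequencies: 4:3, 5:2, 13:1, 16:1, 19:1
Max frequency = 3
Mode = 4

Mode = 4


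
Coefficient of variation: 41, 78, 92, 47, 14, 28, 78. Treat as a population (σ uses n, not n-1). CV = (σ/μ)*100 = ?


Mean = 54.0000
SD = 26.9656
CV = (26.9656/54.0000)*100 = 49.9363%

CV = 49.9363%


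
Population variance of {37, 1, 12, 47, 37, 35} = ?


Mean = 28.1667
Squared deviations: 78.0278, 738.0278, 261.3611, 354.6944, 78.0278, 46.6944
Sum = 1556.8333
Variance = 1556.8333/6 = 259.4722

Variance = 259.4722


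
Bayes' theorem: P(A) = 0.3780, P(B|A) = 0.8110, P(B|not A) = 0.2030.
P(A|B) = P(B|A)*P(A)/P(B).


P(B) = P(B|A)*P(A) + P(B|A')*P(A')
= 0.8110*0.3780 + 0.2030*0.6220
= 0.306558 + 0.126266 = 0.432824
P(A|B) = 0.306558/0.432824 = 0.7083

P(A|B) = 0.7083


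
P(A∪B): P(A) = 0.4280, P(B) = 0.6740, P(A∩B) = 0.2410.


P(A∪B) = 0.4280 + 0.6740 - 0.2410
= 1.1020 - 0.2410
= 0.8610

P(A∪B) = 0.8610


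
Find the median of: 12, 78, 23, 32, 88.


Sorted: 12, 23, 32, 78, 88
n = 5 (odd)
Middle value = 32

Median = 32


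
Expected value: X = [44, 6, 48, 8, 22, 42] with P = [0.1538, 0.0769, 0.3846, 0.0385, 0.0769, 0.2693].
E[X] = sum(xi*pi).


E[X] = 44*0.1538 + 6*0.0769 + 48*0.3846 + 8*0.0385 + 22*0.0769 + 42*0.2693
= 6.7672 + 0.4614 + 18.4608 + 0.3080 + 1.6918 + 11.3106
= 38.9998

E[X] = 38.9998


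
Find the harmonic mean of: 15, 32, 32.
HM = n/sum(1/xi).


Sum of reciprocals = 1/15 + 1/32 + 1/32 = 0.129167
HM = 3/0.129167 = 23.2258

HM = 23.2258


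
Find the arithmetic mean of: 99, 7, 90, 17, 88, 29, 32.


Sum = 99 + 7 + 90 + 17 + 88 + 29 + 32 = 362
n = 7
Mean = 362/7 = 51.7143

Mean = 51.7143


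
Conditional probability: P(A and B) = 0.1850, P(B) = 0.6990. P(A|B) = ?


P(A|B) = 0.1850/0.6990 = 0.2647

P(A|B) = 0.2647


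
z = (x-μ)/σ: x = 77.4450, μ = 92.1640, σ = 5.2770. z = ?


z = (77.4450 - 92.1640)/5.2770
= -14.7190/5.2770
= -2.7893

z = -2.7893


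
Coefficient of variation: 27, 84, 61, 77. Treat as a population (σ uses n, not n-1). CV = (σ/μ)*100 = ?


Mean = 62.2500
SD = 21.9929
CV = (21.9929/62.2500)*100 = 35.3300%

CV = 35.3300%


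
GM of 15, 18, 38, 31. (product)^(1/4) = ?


Product = 15 × 18 × 38 × 31 = 318060
GM = 318060^(1/4) = 23.7480

GM = 23.7480


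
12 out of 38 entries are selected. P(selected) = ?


P = 12/38 = 0.3158

P = 0.3158


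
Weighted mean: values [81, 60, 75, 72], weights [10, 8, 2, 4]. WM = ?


Numerator = 81*10 + 60*8 + 75*2 + 72*4 = 1728
Denominator = 10 + 8 + 2 + 4 = 24
WM = 1728/24 = 72.0000

WM = 72.0000


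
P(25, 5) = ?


P(25,5) = 25!/20!
= 15511210043330985984000000/2432902008176640000
= 6375600

P(25,5) = 6375600


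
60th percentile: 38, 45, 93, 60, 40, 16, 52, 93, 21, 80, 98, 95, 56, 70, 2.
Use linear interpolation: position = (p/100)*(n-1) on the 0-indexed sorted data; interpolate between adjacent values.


Sorted: 2, 16, 21, 38, 40, 45, 52, 56, 60, 70, 80, 93, 93, 95, 98
n = 15
Index = 60/100 * 14 = 8.4000
Lower = data[8] = 60, Upper = data[9] = 70
P60 = 60 + 0.4000*(10) = 64.0000

P60 = 64.0000


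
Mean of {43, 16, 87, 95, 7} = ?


Sum = 43 + 16 + 87 + 95 + 7 = 248
n = 5
Mean = 248/5 = 49.6000

Mean = 49.6000


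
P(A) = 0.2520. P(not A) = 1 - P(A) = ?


P(not A) = 1 - 0.2520 = 0.7480

P(not A) = 0.7480


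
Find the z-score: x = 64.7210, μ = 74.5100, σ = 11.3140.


z = (64.7210 - 74.5100)/11.3140
= -9.7890/11.3140
= -0.8652

z = -0.8652


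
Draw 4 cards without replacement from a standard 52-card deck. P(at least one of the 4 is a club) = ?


P(at least one) = 1 - P(none)
P(none) = (39/52) × (38/51) × (37/50) × (36/49) = 0.303818
P(at least one) = 1 - 0.303818 = 0.6962

P = 0.6962


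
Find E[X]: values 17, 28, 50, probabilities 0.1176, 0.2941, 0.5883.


E[X] = 17*0.1176 + 28*0.2941 + 50*0.5883
= 1.9992 + 8.2348 + 29.4150
= 39.6490

E[X] = 39.6490


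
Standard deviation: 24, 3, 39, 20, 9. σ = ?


Mean = 19.0000
Variance = 156.4000
SD = sqrt(156.4000) = 12.5060

SD = 12.5060


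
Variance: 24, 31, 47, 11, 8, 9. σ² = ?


Mean = 21.6667
Squared deviations: 5.4444, 87.1111, 641.7778, 113.7778, 186.7778, 160.4444
Sum = 1195.3333
Variance = 1195.3333/6 = 199.2222

Variance = 199.2222


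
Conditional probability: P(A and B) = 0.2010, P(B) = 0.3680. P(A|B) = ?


P(A|B) = 0.2010/0.3680 = 0.5462

P(A|B) = 0.5462


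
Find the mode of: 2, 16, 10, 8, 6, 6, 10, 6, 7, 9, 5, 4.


Frequencies: 2:1, 4:1, 5:1, 6:3, 7:1, 8:1, 9:1, 10:2, 16:1
Max frequency = 3
Mode = 6

Mode = 6


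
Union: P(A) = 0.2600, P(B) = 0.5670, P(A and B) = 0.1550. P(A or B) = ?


P(A∪B) = 0.2600 + 0.5670 - 0.1550
= 0.8270 - 0.1550
= 0.6720

P(A∪B) = 0.6720


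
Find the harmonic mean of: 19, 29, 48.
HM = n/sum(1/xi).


Sum of reciprocals = 1/19 + 1/29 + 1/48 = 0.107948
HM = 3/0.107948 = 27.7912

HM = 27.7912


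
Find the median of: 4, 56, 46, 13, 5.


Sorted: 4, 5, 13, 46, 56
n = 5 (odd)
Middle value = 13

Median = 13


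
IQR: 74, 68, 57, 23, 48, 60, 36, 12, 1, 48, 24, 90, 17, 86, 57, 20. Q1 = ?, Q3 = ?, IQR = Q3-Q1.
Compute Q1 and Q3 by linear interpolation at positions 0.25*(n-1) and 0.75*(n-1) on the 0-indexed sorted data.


Sorted: 1, 12, 17, 20, 23, 24, 36, 48, 48, 57, 57, 60, 68, 74, 86, 90
Q1 (25th %ile) = 22.2500
Q3 (75th %ile) = 62.0000
IQR = 62.0000 - 22.2500 = 39.7500

IQR = 39.7500


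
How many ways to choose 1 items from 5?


C(5,1) = 5!/(1! × 4!)
= 120/(1 × 24)
= 5

C(5,1) = 5


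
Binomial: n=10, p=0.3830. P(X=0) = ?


C(10,0) = 1
p^0 = 1.000000
(1-p)^10 = 0.007996
P = 1 * 1.000000 * 0.007996 = 0.0080

P(X=0) = 0.0080


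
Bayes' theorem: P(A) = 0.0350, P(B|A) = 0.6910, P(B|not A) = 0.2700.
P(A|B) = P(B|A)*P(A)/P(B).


P(B) = P(B|A)*P(A) + P(B|A')*P(A')
= 0.6910*0.0350 + 0.2700*0.9650
= 0.024185 + 0.260550 = 0.284735
P(A|B) = 0.024185/0.284735 = 0.0849

P(A|B) = 0.0849


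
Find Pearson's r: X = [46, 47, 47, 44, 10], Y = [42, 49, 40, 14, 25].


Mean X = 38.8000, Mean Y = 34.0000
SD X = 14.441607, SD Y = 12.696456
Cov = 77.000000
r = 77.000000/(14.441607*12.696456) = 0.4199

r = 0.4199


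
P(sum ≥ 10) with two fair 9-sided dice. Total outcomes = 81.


Total outcomes = 9×9 = 81
Favorable (sum ≥ 10): 45
P = 45/81 = 0.5556

P = 0.5556


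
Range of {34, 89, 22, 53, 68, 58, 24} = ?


Max = 89, Min = 22
Range = 89 - 22 = 67

Range = 67


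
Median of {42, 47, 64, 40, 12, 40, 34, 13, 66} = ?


Sorted: 12, 13, 34, 40, 40, 42, 47, 64, 66
n = 9 (odd)
Middle value = 40

Median = 40


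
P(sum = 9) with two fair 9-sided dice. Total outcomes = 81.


Total outcomes = 9×9 = 81
Favorable (sum = 9): 8
P = 8/81 = 0.0988

P = 0.0988


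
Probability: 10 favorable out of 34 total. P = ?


P = 10/34 = 0.2941

P = 0.2941


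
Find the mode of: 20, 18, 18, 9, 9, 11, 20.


Frequencies: 9:2, 11:1, 18:2, 20:2
Max frequency = 2
Mode = 9, 18, 20

Mode = 9, 18, 20


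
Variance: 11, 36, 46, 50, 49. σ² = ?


Mean = 38.4000
Squared deviations: 750.7600, 5.7600, 57.7600, 134.5600, 112.3600
Sum = 1061.2000
Variance = 1061.2000/5 = 212.2400

Variance = 212.2400


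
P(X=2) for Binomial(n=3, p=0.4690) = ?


C(3,2) = 3
p^2 = 0.219961
(1-p)^1 = 0.531000
P = 3 * 0.219961 * 0.531000 = 0.3504

P(X=2) = 0.3504


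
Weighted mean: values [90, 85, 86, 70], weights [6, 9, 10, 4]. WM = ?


Numerator = 90*6 + 85*9 + 86*10 + 70*4 = 2445
Denominator = 6 + 9 + 10 + 4 = 29
WM = 2445/29 = 84.3103

WM = 84.3103


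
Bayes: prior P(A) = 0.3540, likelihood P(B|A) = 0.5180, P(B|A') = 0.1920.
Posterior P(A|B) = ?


P(B) = P(B|A)*P(A) + P(B|A')*P(A')
= 0.5180*0.3540 + 0.1920*0.6460
= 0.183372 + 0.124032 = 0.307404
P(A|B) = 0.183372/0.307404 = 0.5965

P(A|B) = 0.5965


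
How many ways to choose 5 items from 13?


C(13,5) = 13!/(5! × 8!)
= 6227020800/(120 × 40320)
= 1287

C(13,5) = 1287


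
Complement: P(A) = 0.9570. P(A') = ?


P(not A) = 1 - 0.9570 = 0.0430

P(not A) = 0.0430


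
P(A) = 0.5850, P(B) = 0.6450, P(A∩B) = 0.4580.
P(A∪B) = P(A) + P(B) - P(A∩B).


P(A∪B) = 0.5850 + 0.6450 - 0.4580
= 1.2300 - 0.4580
= 0.7720

P(A∪B) = 0.7720


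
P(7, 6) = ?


P(7,6) = 7!/1!
= 5040/1
= 5040

P(7,6) = 5040


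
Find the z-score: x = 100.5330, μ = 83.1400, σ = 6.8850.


z = (100.5330 - 83.1400)/6.8850
= 17.3930/6.8850
= 2.5262

z = 2.5262


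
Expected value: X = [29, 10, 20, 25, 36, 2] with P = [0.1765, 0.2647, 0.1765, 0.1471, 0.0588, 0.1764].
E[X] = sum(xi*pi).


E[X] = 29*0.1765 + 10*0.2647 + 20*0.1765 + 25*0.1471 + 36*0.0588 + 2*0.1764
= 5.1185 + 2.6470 + 3.5300 + 3.6775 + 2.1168 + 0.3528
= 17.4426

E[X] = 17.4426


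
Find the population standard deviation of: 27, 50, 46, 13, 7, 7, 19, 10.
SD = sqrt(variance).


Mean = 22.3750
Variance = 258.4844
SD = sqrt(258.4844) = 16.0774

SD = 16.0774


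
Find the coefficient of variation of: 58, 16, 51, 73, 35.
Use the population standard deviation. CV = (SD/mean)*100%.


Mean = 46.6000
SD = 19.5816
CV = (19.5816/46.6000)*100 = 42.0207%

CV = 42.0207%


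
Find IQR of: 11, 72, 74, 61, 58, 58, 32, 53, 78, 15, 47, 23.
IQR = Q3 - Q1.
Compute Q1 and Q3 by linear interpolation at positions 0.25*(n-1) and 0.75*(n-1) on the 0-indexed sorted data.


Sorted: 11, 15, 23, 32, 47, 53, 58, 58, 61, 72, 74, 78
Q1 (25th %ile) = 29.7500
Q3 (75th %ile) = 63.7500
IQR = 63.7500 - 29.7500 = 34.0000

IQR = 34.0000


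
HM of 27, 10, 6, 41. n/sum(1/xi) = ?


Sum of reciprocals = 1/27 + 1/10 + 1/6 + 1/41 = 0.328094
HM = 4/0.328094 = 12.1916

HM = 12.1916


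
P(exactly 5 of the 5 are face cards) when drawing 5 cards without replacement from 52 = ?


Hypergeometric: P(X=5) = C(12,5)·C(40,0) / C(52,5)
= 792 × 1 / 2598960
= 792/2598960 = 0.0003

P = 0.0003


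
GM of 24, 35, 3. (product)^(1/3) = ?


Product = 24 × 35 × 3 = 2520
GM = 2520^(1/3) = 13.6082

GM = 13.6082


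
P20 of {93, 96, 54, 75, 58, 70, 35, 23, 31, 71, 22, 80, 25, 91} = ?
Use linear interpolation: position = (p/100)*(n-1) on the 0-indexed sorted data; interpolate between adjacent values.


Sorted: 22, 23, 25, 31, 35, 54, 58, 70, 71, 75, 80, 91, 93, 96
n = 14
Index = 20/100 * 13 = 2.6000
Lower = data[2] = 25, Upper = data[3] = 31
P20 = 25 + 0.6000*(6) = 28.6000

P20 = 28.6000


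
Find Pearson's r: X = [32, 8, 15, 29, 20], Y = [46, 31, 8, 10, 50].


Mean X = 20.8000, Mean Y = 29.0000
SD X = 8.840814, SD Y = 17.527122
Cov = 22.800000
r = 22.800000/(8.840814*17.527122) = 0.1471

r = 0.1471


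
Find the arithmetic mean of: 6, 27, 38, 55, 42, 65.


Sum = 6 + 27 + 38 + 55 + 42 + 65 = 233
n = 6
Mean = 233/6 = 38.8333

Mean = 38.8333


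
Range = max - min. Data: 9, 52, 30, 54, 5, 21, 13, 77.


Max = 77, Min = 5
Range = 77 - 5 = 72

Range = 72


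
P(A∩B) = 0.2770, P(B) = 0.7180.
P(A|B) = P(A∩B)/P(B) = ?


P(A|B) = 0.2770/0.7180 = 0.3858

P(A|B) = 0.3858


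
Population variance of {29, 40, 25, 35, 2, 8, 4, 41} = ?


Mean = 23.0000
Squared deviations: 36.0000, 289.0000, 4.0000, 144.0000, 441.0000, 225.0000, 361.0000, 324.0000
Sum = 1824.0000
Variance = 1824.0000/8 = 228.0000

Variance = 228.0000
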